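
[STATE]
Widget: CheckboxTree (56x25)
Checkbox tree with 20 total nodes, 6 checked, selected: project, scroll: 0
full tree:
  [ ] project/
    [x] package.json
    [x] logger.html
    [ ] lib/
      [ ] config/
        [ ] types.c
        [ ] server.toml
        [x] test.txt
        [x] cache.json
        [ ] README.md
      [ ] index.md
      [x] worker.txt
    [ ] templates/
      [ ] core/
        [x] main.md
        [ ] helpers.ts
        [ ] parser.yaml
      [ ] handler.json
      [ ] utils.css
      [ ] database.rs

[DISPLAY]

>[-] project/                                           
   [x] package.json                                     
   [x] logger.html                                      
   [-] lib/                                             
     [-] config/                                        
       [ ] types.c                                      
       [ ] server.toml                                  
       [x] test.txt                                     
       [x] cache.json                                   
       [ ] README.md                                    
     [ ] index.md                                       
     [x] worker.txt                                     
   [-] templates/                                       
     [-] core/                                          
       [x] main.md                                      
       [ ] helpers.ts                                   
       [ ] parser.yaml                                  
     [ ] handler.json                                   
     [ ] utils.css                                      
     [ ] database.rs                                    
                                                        
                                                        
                                                        
                                                        
                                                        


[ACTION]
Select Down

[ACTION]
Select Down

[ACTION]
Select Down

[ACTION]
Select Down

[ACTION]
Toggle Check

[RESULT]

 [-] project/                                           
   [x] package.json                                     
   [x] logger.html                                      
   [-] lib/                                             
>    [x] config/                                        
       [x] types.c                                      
       [x] server.toml                                  
       [x] test.txt                                     
       [x] cache.json                                   
       [x] README.md                                    
     [ ] index.md                                       
     [x] worker.txt                                     
   [-] templates/                                       
     [-] core/                                          
       [x] main.md                                      
       [ ] helpers.ts                                   
       [ ] parser.yaml                                  
     [ ] handler.json                                   
     [ ] utils.css                                      
     [ ] database.rs                                    
                                                        
                                                        
                                                        
                                                        
                                                        


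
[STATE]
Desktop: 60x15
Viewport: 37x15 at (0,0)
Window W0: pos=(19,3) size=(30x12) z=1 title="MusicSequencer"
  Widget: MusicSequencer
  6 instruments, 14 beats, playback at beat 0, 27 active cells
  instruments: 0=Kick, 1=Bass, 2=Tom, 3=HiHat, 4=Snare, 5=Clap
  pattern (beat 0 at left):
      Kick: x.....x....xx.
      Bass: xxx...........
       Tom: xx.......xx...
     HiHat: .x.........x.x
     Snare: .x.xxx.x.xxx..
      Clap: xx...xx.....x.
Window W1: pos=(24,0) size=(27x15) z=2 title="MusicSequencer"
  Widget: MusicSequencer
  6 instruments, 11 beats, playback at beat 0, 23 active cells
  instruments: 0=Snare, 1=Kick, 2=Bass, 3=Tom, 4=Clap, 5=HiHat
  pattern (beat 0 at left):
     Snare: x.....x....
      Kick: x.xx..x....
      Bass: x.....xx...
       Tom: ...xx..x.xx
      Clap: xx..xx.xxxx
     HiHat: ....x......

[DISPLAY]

                        ┏━━━━━━━━━━━━
                        ┃ MusicSequen
                        ┠────────────
                   ┏━━━━┃      ▼12345
                   ┃ Mus┃ Snare█·····
                   ┠────┃  Kick█·██··
                   ┃    ┃  Bass█·····
                   ┃  Ki┃   Tom···██·
                   ┃  Ba┃  Clap██··██
                   ┃   T┃ HiHat····█·
                   ┃ HiH┃            
                   ┃ Sna┃            
                   ┃  Cl┃            
                   ┃    ┃            
                   ┗━━━━┗━━━━━━━━━━━━


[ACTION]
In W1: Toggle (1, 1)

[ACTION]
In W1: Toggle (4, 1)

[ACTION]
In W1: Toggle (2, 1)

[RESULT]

                        ┏━━━━━━━━━━━━
                        ┃ MusicSequen
                        ┠────────────
                   ┏━━━━┃      ▼12345
                   ┃ Mus┃ Snare█·····
                   ┠────┃  Kick████··
                   ┃    ┃  Bass██····
                   ┃  Ki┃   Tom···██·
                   ┃  Ba┃  Clap█···██
                   ┃   T┃ HiHat····█·
                   ┃ HiH┃            
                   ┃ Sna┃            
                   ┃  Cl┃            
                   ┃    ┃            
                   ┗━━━━┗━━━━━━━━━━━━


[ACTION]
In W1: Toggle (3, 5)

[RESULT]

                        ┏━━━━━━━━━━━━
                        ┃ MusicSequen
                        ┠────────────
                   ┏━━━━┃      ▼12345
                   ┃ Mus┃ Snare█·····
                   ┠────┃  Kick████··
                   ┃    ┃  Bass██····
                   ┃  Ki┃   Tom···███
                   ┃  Ba┃  Clap█···██
                   ┃   T┃ HiHat····█·
                   ┃ HiH┃            
                   ┃ Sna┃            
                   ┃  Cl┃            
                   ┃    ┃            
                   ┗━━━━┗━━━━━━━━━━━━


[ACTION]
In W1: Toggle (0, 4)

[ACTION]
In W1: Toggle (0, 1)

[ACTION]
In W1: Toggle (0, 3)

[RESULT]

                        ┏━━━━━━━━━━━━
                        ┃ MusicSequen
                        ┠────────────
                   ┏━━━━┃      ▼12345
                   ┃ Mus┃ Snare██·██·
                   ┠────┃  Kick████··
                   ┃    ┃  Bass██····
                   ┃  Ki┃   Tom···███
                   ┃  Ba┃  Clap█···██
                   ┃   T┃ HiHat····█·
                   ┃ HiH┃            
                   ┃ Sna┃            
                   ┃  Cl┃            
                   ┃    ┃            
                   ┗━━━━┗━━━━━━━━━━━━


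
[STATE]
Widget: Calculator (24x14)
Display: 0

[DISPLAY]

                       0
┌───┬───┬───┬───┐       
│ 7 │ 8 │ 9 │ ÷ │       
├───┼───┼───┼───┤       
│ 4 │ 5 │ 6 │ × │       
├───┼───┼───┼───┤       
│ 1 │ 2 │ 3 │ - │       
├───┼───┼───┼───┤       
│ 0 │ . │ = │ + │       
├───┼───┼───┼───┤       
│ C │ MC│ MR│ M+│       
└───┴───┴───┴───┘       
                        
                        


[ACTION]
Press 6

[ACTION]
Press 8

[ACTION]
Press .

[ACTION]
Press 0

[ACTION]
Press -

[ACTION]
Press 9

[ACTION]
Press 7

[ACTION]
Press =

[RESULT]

                     -29
┌───┬───┬───┬───┐       
│ 7 │ 8 │ 9 │ ÷ │       
├───┼───┼───┼───┤       
│ 4 │ 5 │ 6 │ × │       
├───┼───┼───┼───┤       
│ 1 │ 2 │ 3 │ - │       
├───┼───┼───┼───┤       
│ 0 │ . │ = │ + │       
├───┼───┼───┼───┤       
│ C │ MC│ MR│ M+│       
└───┴───┴───┴───┘       
                        
                        


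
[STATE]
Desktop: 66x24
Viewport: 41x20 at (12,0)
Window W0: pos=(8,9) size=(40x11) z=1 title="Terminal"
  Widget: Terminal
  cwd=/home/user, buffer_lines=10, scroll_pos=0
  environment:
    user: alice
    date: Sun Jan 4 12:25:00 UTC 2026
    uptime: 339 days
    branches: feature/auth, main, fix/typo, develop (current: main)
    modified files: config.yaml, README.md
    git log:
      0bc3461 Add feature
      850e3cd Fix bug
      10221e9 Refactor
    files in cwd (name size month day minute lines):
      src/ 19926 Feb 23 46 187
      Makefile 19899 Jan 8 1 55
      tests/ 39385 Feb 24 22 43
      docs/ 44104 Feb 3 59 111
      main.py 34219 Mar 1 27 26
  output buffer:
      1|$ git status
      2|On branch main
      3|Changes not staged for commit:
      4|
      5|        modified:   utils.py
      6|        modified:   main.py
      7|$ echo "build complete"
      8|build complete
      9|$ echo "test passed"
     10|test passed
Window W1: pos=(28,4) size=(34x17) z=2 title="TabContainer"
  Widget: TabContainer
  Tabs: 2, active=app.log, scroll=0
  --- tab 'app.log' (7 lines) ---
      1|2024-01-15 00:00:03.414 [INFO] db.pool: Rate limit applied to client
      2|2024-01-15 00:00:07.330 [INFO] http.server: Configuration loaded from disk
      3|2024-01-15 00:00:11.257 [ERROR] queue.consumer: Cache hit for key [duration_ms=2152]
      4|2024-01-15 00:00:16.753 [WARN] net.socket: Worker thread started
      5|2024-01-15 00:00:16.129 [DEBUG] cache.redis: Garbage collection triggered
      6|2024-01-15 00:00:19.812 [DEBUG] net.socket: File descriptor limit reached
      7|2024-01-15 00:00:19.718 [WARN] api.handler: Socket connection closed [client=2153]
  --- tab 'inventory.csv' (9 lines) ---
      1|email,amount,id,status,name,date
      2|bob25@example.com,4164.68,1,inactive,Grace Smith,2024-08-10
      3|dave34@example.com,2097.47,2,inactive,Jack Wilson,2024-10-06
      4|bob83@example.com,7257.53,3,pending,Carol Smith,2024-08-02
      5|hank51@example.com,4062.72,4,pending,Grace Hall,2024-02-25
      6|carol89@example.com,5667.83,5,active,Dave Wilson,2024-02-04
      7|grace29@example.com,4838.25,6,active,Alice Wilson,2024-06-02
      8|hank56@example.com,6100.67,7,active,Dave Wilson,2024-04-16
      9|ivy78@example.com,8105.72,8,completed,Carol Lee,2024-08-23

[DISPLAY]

                                         
                                         
                                         
                                         
                ┏━━━━━━━━━━━━━━━━━━━━━━━━
                ┃ TabContainer           
                ┠────────────────────────
                ┃[app.log]│ inventory.csv
                ┃────────────────────────
━━━━━━━━━━━━━━━━┃2024-01-15 00:00:03.414 
rminal          ┃2024-01-15 00:00:07.330 
────────────────┃2024-01-15 00:00:11.257 
it status       ┃2024-01-15 00:00:16.753 
branch main     ┃2024-01-15 00:00:16.129 
nges not staged ┃2024-01-15 00:00:19.812 
                ┃2024-01-15 00:00:19.718 
     modified:  ┃                        
     modified:  ┃                        
cho "build compl┃                        
━━━━━━━━━━━━━━━━┃                        


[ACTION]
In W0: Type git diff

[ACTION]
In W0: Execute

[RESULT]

                                         
                                         
                                         
                                         
                ┏━━━━━━━━━━━━━━━━━━━━━━━━
                ┃ TabContainer           
                ┠────────────────────────
                ┃[app.log]│ inventory.csv
                ┃────────────────────────
━━━━━━━━━━━━━━━━┃2024-01-15 00:00:03.414 
rminal          ┃2024-01-15 00:00:07.330 
────────────────┃2024-01-15 00:00:11.257 
f --git a/main.p┃2024-01-15 00:00:16.753 
 a/main.py      ┃2024-01-15 00:00:16.129 
 b/main.py      ┃2024-01-15 00:00:19.812 
-1,3 +1,4 @@    ┃2024-01-15 00:00:19.718 
updated         ┃                        
port sys        ┃                        
                ┃                        
━━━━━━━━━━━━━━━━┃                        


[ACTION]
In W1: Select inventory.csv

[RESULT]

                                         
                                         
                                         
                                         
                ┏━━━━━━━━━━━━━━━━━━━━━━━━
                ┃ TabContainer           
                ┠────────────────────────
                ┃ app.log │[inventory.csv
                ┃────────────────────────
━━━━━━━━━━━━━━━━┃email,amount,id,status,n
rminal          ┃bob25@example.com,4164.6
────────────────┃dave34@example.com,2097.
f --git a/main.p┃bob83@example.com,7257.5
 a/main.py      ┃hank51@example.com,4062.
 b/main.py      ┃carol89@example.com,5667
-1,3 +1,4 @@    ┃grace29@example.com,4838
updated         ┃hank56@example.com,6100.
port sys        ┃ivy78@example.com,8105.7
                ┃                        
━━━━━━━━━━━━━━━━┃                        


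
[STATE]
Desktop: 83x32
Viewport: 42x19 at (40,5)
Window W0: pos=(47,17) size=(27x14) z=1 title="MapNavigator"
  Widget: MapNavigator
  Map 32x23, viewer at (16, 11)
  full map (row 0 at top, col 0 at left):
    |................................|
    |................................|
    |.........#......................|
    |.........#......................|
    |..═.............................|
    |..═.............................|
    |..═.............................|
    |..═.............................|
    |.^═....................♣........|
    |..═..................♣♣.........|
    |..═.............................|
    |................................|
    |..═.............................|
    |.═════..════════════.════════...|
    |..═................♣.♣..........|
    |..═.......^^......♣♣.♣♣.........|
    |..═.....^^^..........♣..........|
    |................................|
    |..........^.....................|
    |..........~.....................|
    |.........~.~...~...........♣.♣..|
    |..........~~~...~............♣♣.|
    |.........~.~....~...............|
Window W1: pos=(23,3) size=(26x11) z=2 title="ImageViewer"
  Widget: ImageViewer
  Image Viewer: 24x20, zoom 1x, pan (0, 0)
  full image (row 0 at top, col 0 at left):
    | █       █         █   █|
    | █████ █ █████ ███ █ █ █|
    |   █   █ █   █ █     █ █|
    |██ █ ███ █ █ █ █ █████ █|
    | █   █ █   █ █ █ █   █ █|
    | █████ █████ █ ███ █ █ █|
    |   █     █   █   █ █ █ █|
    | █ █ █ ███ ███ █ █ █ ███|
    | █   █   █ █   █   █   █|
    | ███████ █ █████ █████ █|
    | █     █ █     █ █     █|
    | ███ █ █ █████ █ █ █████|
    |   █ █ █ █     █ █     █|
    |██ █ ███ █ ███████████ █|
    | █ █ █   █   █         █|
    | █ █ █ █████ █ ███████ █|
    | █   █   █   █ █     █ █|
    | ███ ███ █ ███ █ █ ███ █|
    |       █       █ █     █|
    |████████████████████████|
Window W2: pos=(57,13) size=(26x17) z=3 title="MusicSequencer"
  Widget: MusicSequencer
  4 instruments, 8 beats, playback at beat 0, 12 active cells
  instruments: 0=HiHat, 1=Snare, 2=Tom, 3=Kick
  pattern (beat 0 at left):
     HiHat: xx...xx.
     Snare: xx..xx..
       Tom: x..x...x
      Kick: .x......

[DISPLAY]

────────┨                                 
   █   █┃                                 
██ █ █ █┃                                 
     █ █┃                                 
 █████ █┃                                 
 █   █ █┃                                 
██ █ █ █┃                                 
 █ █ █ █┃                                 
━━━━━━━━┛        ┏━━━━━━━━━━━━━━━━━━━━━━━━
                 ┃ MusicSequencer         
                 ┠────────────────────────
                 ┃      ▼1234567          
       ┏━━━━━━━━━┃ HiHat██···██·          
       ┃ MapNavig┃ Snare██··██··          
       ┠─────────┃   Tom█··█···█          
       ┃.........┃  Kick·█······          
       ┃.........┃                        
       ┃.........┃                        
       ┃.........┃                        


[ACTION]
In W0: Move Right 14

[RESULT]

────────┨                                 
   █   █┃                                 
██ █ █ █┃                                 
     █ █┃                                 
 █████ █┃                                 
 █   █ █┃                                 
██ █ █ █┃                                 
 █ █ █ █┃                                 
━━━━━━━━┛        ┏━━━━━━━━━━━━━━━━━━━━━━━━
                 ┃ MusicSequencer         
                 ┠────────────────────────
                 ┃      ▼1234567          
       ┏━━━━━━━━━┃ HiHat██···██·          
       ┃ MapNavig┃ Snare██··██··          
       ┠─────────┃   Tom█··█···█          
       ┃.........┃  Kick·█······          
       ┃.........┃                        
       ┃.....♣...┃                        
       ┃...♣♣....┃                        


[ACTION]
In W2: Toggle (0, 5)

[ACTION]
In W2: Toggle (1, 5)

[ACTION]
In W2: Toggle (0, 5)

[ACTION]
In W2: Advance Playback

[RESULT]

────────┨                                 
   █   █┃                                 
██ █ █ █┃                                 
     █ █┃                                 
 █████ █┃                                 
 █   █ █┃                                 
██ █ █ █┃                                 
 █ █ █ █┃                                 
━━━━━━━━┛        ┏━━━━━━━━━━━━━━━━━━━━━━━━
                 ┃ MusicSequencer         
                 ┠────────────────────────
                 ┃      0▼234567          
       ┏━━━━━━━━━┃ HiHat██···██·          
       ┃ MapNavig┃ Snare██··█···          
       ┠─────────┃   Tom█··█···█          
       ┃.........┃  Kick·█······          
       ┃.........┃                        
       ┃.....♣...┃                        
       ┃...♣♣....┃                        


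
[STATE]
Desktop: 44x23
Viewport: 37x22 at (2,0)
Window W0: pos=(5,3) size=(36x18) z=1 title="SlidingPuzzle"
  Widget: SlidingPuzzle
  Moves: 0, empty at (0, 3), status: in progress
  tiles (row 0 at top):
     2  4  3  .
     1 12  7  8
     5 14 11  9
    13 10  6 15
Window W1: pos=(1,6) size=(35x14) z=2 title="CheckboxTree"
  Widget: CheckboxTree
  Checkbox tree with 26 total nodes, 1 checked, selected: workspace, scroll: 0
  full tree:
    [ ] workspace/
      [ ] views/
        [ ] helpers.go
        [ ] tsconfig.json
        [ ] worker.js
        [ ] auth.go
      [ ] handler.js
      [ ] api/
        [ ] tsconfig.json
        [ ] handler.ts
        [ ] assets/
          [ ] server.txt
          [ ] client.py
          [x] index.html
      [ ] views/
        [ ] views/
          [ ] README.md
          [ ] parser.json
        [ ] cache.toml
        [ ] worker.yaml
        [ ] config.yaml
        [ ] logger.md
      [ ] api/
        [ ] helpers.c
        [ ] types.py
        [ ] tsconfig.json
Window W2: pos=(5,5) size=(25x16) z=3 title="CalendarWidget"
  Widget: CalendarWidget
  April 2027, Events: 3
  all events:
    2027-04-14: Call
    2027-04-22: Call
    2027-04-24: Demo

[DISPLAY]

                                     
                                     
                                     
   ┏━━━━━━━━━━━━━━━━━━━━━━━━━━━━━━━━━
   ┃ SlidingPuzzle                   
   ┏━━━━━━━━━━━━━━━━━━━━━━━┓─────────
━━━┃ CalendarWidget        ┃━━━━━┓   
 Ch┠───────────────────────┨     ┃   
───┃       April 2027      ┃─────┨   
>[-┃Mo Tu We Th Fr Sa Su   ┃     ┃   
   ┃          1  2  3  4   ┃     ┃   
   ┃ 5  6  7  8  9 10 11   ┃     ┃   
   ┃12 13 14* 15 16 17 18  ┃     ┃   
   ┃19 20 21 22* 23 24* 25 ┃     ┃   
   ┃26 27 28 29 30         ┃     ┃   
   ┃                       ┃     ┃   
   ┃                       ┃     ┃   
   ┃                       ┃     ┃   
   ┃                       ┃     ┃   
━━━┃                       ┃━━━━━┛   
   ┗━━━━━━━━━━━━━━━━━━━━━━━┛━━━━━━━━━
                                     


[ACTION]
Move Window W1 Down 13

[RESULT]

                                     
                                     
                                     
   ┏━━━━━━━━━━━━━━━━━━━━━━━━━━━━━━━━━
   ┃ SlidingPuzzle                   
   ┏━━━━━━━━━━━━━━━━━━━━━━━┓─────────
   ┃ CalendarWidget        ┃         
   ┠───────────────────────┨         
   ┃       April 2027      ┃         
━━━┃Mo Tu We Th Fr Sa Su   ┃━━━━━┓   
 Ch┃          1  2  3  4   ┃     ┃   
───┃ 5  6  7  8  9 10 11   ┃─────┨   
>[-┃12 13 14* 15 16 17 18  ┃     ┃   
   ┃19 20 21 22* 23 24* 25 ┃     ┃   
   ┃26 27 28 29 30         ┃     ┃   
   ┃                       ┃     ┃   
   ┃                       ┃     ┃   
   ┃                       ┃     ┃   
   ┃                       ┃     ┃   
   ┃                       ┃     ┃   
   ┗━━━━━━━━━━━━━━━━━━━━━━━┛     ┃━━━
     [ ] handler.ts              ┃   


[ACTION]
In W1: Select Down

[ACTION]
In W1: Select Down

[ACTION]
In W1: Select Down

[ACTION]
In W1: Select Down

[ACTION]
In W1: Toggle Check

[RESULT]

                                     
                                     
                                     
   ┏━━━━━━━━━━━━━━━━━━━━━━━━━━━━━━━━━
   ┃ SlidingPuzzle                   
   ┏━━━━━━━━━━━━━━━━━━━━━━━┓─────────
   ┃ CalendarWidget        ┃         
   ┠───────────────────────┨         
   ┃       April 2027      ┃         
━━━┃Mo Tu We Th Fr Sa Su   ┃━━━━━┓   
 Ch┃          1  2  3  4   ┃     ┃   
───┃ 5  6  7  8  9 10 11   ┃─────┨   
 [-┃12 13 14* 15 16 17 18  ┃     ┃   
   ┃19 20 21 22* 23 24* 25 ┃     ┃   
   ┃26 27 28 29 30         ┃     ┃   
   ┃                       ┃     ┃   
>  ┃                       ┃     ┃   
   ┃                       ┃     ┃   
   ┃                       ┃     ┃   
   ┃                       ┃     ┃   
   ┗━━━━━━━━━━━━━━━━━━━━━━━┛     ┃━━━
     [ ] handler.ts              ┃   


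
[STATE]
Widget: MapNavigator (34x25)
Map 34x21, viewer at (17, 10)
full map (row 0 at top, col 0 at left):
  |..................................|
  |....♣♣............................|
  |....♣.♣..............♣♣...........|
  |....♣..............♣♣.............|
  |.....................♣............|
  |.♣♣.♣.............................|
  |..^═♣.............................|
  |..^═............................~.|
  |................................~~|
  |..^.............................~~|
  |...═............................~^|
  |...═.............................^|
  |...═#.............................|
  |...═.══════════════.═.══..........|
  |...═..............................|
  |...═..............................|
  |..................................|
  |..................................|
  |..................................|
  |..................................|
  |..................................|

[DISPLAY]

                                  
                                  
..................................
....♣♣............................
....♣.♣..............♣♣...........
....♣..............♣♣.............
.....................♣............
.♣♣.♣.............................
..^═♣.............................
..^═............................~.
................................~~
..^.............................~~
...═.............@..............~^
...═.............................^
...═#.............................
...═.══════════════.═.══..........
...═..............................
...═..............................
..................................
..................................
..................................
..................................
..................................
                                  
                                  


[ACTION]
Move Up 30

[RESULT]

                                  
                                  
                                  
                                  
                                  
                                  
                                  
                                  
                                  
                                  
                                  
                                  
.................@................
....♣♣............................
....♣.♣..............♣♣...........
....♣..............♣♣.............
.....................♣............
.♣♣.♣.............................
..^═♣.............................
..^═............................~.
................................~~
..^.............................~~
...═............................~^
...═.............................^
...═#.............................


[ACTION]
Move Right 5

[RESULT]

                                  
                                  
                                  
                                  
                                  
                                  
                                  
                                  
                                  
                                  
                                  
                                  
.................@...........     
♣............................     
.♣..............♣♣...........     
..............♣♣.............     
................♣............     
.............................     
.............................     
...........................~.     
...........................~~     
...........................~~     
...........................~^     
............................^     
.............................     


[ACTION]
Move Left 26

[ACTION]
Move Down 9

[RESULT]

                                  
                                  
                                  
                 .................
                 ....♣♣...........
                 ....♣.♣..........
                 ....♣............
                 .................
                 .♣♣.♣............
                 ..^═♣............
                 ..^═.............
                 .................
                 @.^..............
                 ...═.............
                 ...═.............
                 ...═#............
                 ...═.════════════
                 ...═.............
                 ...═.............
                 .................
                 .................
                 .................
                 .................
                 .................
                                  


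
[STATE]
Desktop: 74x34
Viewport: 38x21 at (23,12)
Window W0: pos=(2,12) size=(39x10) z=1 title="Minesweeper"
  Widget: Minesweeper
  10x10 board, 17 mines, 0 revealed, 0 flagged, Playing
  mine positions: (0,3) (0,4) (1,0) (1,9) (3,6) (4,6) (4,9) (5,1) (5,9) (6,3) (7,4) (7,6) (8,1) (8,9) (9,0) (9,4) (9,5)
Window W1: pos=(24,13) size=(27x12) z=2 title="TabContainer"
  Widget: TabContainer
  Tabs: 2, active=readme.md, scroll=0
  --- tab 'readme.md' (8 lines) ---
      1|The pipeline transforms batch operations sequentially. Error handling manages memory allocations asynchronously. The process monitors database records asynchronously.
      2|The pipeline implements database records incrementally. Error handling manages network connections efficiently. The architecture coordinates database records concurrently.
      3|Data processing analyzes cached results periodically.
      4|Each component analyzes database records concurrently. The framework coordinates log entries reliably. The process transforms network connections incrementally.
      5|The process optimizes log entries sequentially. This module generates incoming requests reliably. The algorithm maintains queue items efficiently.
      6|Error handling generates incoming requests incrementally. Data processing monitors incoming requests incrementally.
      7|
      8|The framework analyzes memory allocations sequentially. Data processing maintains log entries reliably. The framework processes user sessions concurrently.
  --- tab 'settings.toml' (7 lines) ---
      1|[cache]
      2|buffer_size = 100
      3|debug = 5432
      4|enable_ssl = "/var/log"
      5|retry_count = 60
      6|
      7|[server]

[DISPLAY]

━━━━━━━━━━━━━━━━━┓                    
 ┏━━━━━━━━━━━━━━━━━━━━━━━━━┓          
─┃ TabContainer            ┃          
 ┠─────────────────────────┨          
 ┃[readme.md]│ settings.tom┃          
 ┃─────────────────────────┃          
 ┃The pipeline transforms b┃          
 ┃The pipeline implements d┃          
 ┃Data processing analyzes ┃          
━┃Each component analyzes d┃          
 ┃The process optimizes log┃          
 ┃Error handling generates ┃          
 ┗━━━━━━━━━━━━━━━━━━━━━━━━━┛          
                                      
                                      
                                      
                                      
                                      
                                      
                                      
                                      


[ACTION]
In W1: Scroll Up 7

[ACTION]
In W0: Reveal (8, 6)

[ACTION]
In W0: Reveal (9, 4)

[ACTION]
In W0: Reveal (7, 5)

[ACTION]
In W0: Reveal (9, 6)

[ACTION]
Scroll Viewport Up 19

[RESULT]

                                      
                                      
                                      
                                      
                                      
                                      
                                      
                                      
                                      
                                      
                                      
                                      
━━━━━━━━━━━━━━━━━┓                    
 ┏━━━━━━━━━━━━━━━━━━━━━━━━━┓          
─┃ TabContainer            ┃          
 ┠─────────────────────────┨          
 ┃[readme.md]│ settings.tom┃          
 ┃─────────────────────────┃          
 ┃The pipeline transforms b┃          
 ┃The pipeline implements d┃          
 ┃Data processing analyzes ┃          


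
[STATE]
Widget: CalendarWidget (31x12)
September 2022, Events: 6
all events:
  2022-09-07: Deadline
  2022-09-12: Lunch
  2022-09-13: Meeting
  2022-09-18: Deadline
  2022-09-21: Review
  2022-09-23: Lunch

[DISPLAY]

         September 2022        
Mo Tu We Th Fr Sa Su           
          1  2  3  4           
 5  6  7*  8  9 10 11          
12* 13* 14 15 16 17 18*        
19 20 21* 22 23* 24 25         
26 27 28 29 30                 
                               
                               
                               
                               
                               


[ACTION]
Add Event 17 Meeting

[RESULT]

         September 2022        
Mo Tu We Th Fr Sa Su           
          1  2  3  4           
 5  6  7*  8  9 10 11          
12* 13* 14 15 16 17* 18*       
19 20 21* 22 23* 24 25         
26 27 28 29 30                 
                               
                               
                               
                               
                               


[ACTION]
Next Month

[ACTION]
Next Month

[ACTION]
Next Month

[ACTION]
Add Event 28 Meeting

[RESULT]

         December 2022         
Mo Tu We Th Fr Sa Su           
          1  2  3  4           
 5  6  7  8  9 10 11           
12 13 14 15 16 17 18           
19 20 21 22 23 24 25           
26 27 28* 29 30 31             
                               
                               
                               
                               
                               


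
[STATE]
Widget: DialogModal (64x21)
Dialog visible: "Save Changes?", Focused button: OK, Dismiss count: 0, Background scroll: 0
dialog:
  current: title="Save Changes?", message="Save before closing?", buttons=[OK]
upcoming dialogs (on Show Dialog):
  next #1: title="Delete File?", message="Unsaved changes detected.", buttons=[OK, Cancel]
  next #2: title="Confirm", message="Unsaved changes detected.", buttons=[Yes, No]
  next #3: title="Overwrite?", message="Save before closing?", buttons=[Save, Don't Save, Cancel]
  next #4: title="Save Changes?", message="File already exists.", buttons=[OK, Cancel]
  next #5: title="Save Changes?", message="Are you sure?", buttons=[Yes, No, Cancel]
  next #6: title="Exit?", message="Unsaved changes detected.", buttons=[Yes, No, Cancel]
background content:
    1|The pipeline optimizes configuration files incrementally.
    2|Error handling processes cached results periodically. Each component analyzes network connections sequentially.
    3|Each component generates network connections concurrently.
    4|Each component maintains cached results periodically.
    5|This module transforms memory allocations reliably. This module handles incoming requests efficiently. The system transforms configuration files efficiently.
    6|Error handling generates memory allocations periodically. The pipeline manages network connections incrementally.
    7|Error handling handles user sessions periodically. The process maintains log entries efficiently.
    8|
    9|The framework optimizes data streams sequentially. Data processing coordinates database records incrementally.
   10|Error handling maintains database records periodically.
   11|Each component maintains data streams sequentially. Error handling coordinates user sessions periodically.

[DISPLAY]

The pipeline optimizes configuration files incrementally.       
Error handling processes cached results periodically. Each compo
Each component generates network connections concurrently.      
Each component maintains cached results periodically.           
This module transforms memory allocations reliably. This module 
Error handling generates memory allocations periodically. The pi
Error handling handles user sessions periodically. The process m
                                                                
The framework optimi┌──────────────────────┐ially. Data processi
Error handling maint│    Save Changes?     │riodically.         
Each component maint│ Save before closing? │tially. Error handli
                    │         [OK]         │                    
                    └──────────────────────┘                    
                                                                
                                                                
                                                                
                                                                
                                                                
                                                                
                                                                
                                                                


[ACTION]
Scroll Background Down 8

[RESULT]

The framework optimizes data streams sequentially. Data processi
Error handling maintains database records periodically.         
Each component maintains data streams sequentially. Error handli
                                                                
                                                                
                                                                
                                                                
                                                                
                    ┌──────────────────────┐                    
                    │    Save Changes?     │                    
                    │ Save before closing? │                    
                    │         [OK]         │                    
                    └──────────────────────┘                    
                                                                
                                                                
                                                                
                                                                
                                                                
                                                                
                                                                
                                                                


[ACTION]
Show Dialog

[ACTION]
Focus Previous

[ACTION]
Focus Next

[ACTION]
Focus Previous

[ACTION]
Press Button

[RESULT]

The framework optimizes data streams sequentially. Data processi
Error handling maintains database records periodically.         
Each component maintains data streams sequentially. Error handli
                                                                
                                                                
                                                                
                                                                
                                                                
                                                                
                                                                
                                                                
                                                                
                                                                
                                                                
                                                                
                                                                
                                                                
                                                                
                                                                
                                                                
                                                                
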